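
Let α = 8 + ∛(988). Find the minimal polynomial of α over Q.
m_α(x) = x^3 - 24x^2 + 192x - 1500

Set β = α - 8 = ∛(988), so β^3 = 988. Then (α - 8)^3 - 988 = 0, i.e. α is a root of g(x) = (x - 8)^3 - 988 = x^3 - 24x^2 + 192x - 1500. Since g(x) = h(x - 8) where h(x) = x^3 - 988, and h is irreducible over Q (because 988 is not a perfect cube, so h has no rational root, and a monic cubic with no rational root is irreducible), g is also irreducible (irreducibility is preserved under the substitution x → x - 8). Hence m_α(x) = x^3 - 24x^2 + 192x - 1500.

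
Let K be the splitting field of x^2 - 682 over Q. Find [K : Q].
[K : Q] = 2

f(x) = x^2 - 682 factors as (x - √682)(x + √682). The splitting field is K = Q(√682). Since 682 is squarefree and > 1, it is not a perfect square, so x^2 - 682 is irreducible over Q and [Q(√682) : Q] = 2. Hence [K : Q] = 2.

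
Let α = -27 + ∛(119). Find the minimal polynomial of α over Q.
m_α(x) = x^3 + 81x^2 + 2187x + 19564

Set β = α + 27 = ∛(119), so β^3 = 119. Then (α + 27)^3 - 119 = 0, i.e. α is a root of g(x) = (x + 27)^3 - 119 = x^3 + 81x^2 + 2187x + 19564. Since g(x) = h(x + 27) where h(x) = x^3 - 119, and h is irreducible over Q (because 119 is not a perfect cube, so h has no rational root, and a monic cubic with no rational root is irreducible), g is also irreducible (irreducibility is preserved under the substitution x → x + 27). Hence m_α(x) = x^3 + 81x^2 + 2187x + 19564.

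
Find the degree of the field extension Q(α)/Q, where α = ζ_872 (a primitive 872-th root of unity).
[Q(α):Q] = 432

The minimal polynomial of ζ_872 over Q is the 872-th cyclotomic polynomial Φ_872(x), which is irreducible over Q and has degree φ(872) = 432. Hence [Q(α):Q] = φ(872) = 432.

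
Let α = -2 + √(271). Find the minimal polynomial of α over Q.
m_α(x) = x^2 + 4x - 267

From α + 2 = √(271), squaring gives (α + 2)^2 = 271, i.e. α^2 + 4α + 4 = 271, so α^2 + 4α - 267 = 0. The discriminant of x^2 + 4x - 267 is (4)^2 - 4·(-267) = 16 + 1068 = 1084, and 4·(271) is not a perfect square in Q since 271 is squarefree and ≠ 1. Hence x^2 + 4x - 267 is irreducible over Q and is the minimal polynomial of α.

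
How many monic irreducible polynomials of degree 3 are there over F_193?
There are 2396288 monic irreducible polynomials of degree 3 over F_193

Each element of F_{193^3} that lies in no proper subfield is a root of exactly one monic irreducible of degree 3 over F_193, and each such polynomial has 3 distinct roots in F_{193^3}. By Möbius inversion the count is N_193(3) = (1/3) Σ_{d|3} μ(3/d) · 193^d = (1/3)(μ(3)·193^1 + μ(1)·193^3) = 7188864/3 = 2396288.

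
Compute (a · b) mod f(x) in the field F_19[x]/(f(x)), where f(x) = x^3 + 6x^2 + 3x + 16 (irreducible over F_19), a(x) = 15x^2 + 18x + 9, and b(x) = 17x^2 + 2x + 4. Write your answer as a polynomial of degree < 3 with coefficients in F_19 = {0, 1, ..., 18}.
a · b ≡ 17x^2 + 10x + 7 (mod f(x))

Multiply in F_19[x]: a(x)·b(x) = (15x^2 + 18x + 9)·(17x^2 + 2x + 4) = 8x^4 + 13x^3 + 2x^2 + 14x + 17. This has degree ≥ 3, so divide by f(x) over F_19: 8x^4 + 13x^3 + 2x^2 + 14x + 17 = (8x + 3)·(x^3 + 6x^2 + 3x + 16) + (17x^2 + 10x + 7). Hence a·b ≡ 17x^2 + 10x + 7 (mod f). (F_19[x]/(f) is a field with 19^3 = 6859 elements since f is irreducible of degree 3.)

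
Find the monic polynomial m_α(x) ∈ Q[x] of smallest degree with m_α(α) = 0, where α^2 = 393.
m_α(x) = x^2 - 393

α satisfies α^2 - 393 = 0, so x^2 - 393 annihilates α. Since d = 393 is squarefree and ≠ 1, it is not a perfect square in Q, so x^2 - 393 has no rational root and is therefore irreducible over Q (a degree-2 polynomial over a field is irreducible iff it has no root). Hence m_α(x) = x^2 - 393.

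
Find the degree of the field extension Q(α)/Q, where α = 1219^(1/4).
[Q(α):Q] = 4

α is a root of x^4 - 1219. By Eisenstein's criterion at the prime p = 23 (which divides the constant term 1219 but p^2 = 529 does not, since 1219 is squarefree), x^4 - 1219 is irreducible over Q. Hence [Q(α):Q] = 4.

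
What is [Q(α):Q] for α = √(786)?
[Q(α):Q] = 2

[Q(α):Q] equals the degree of the minimal polynomial of α. Here α^2 = 786 and x^2 - 786 is irreducible (d = 786 is squarefree, ≠ 1, hence not a square), so deg(m_α) = 2. Thus [Q(α):Q] = 2.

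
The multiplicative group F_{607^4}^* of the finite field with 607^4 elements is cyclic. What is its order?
|F_{607^4}^*| = 135754665600

F_{607^4} has 607^4 = 135754665601 elements; its multiplicative group consists of all nonzero elements, so |F_{607^4}^*| = 135754665601 - 1 = 135754665600. (It is cyclic since any finite subgroup of the multiplicative group of a field is cyclic.)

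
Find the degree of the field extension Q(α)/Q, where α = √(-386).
[Q(α):Q] = 2

[Q(α):Q] equals the degree of the minimal polynomial of α. Here α^2 = -386 and x^2 + 386 is irreducible (d = -386 is squarefree, ≠ 1, hence not a square), so deg(m_α) = 2. Thus [Q(α):Q] = 2.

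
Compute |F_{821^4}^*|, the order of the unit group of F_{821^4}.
|F_{821^4}^*| = 454331269680

F_{821^4} has 821^4 = 454331269681 elements; its multiplicative group consists of all nonzero elements, so |F_{821^4}^*| = 454331269681 - 1 = 454331269680. (It is cyclic since any finite subgroup of the multiplicative group of a field is cyclic.)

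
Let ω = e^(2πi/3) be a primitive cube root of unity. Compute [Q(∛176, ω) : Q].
[Q(∛176, ω) : Q] = 6

[Q(∛176):Q] = 3 (min poly x^3 - 176, irreducible since 176 is not a perfect cube). [Q(ω):Q] = 2 (min poly x^2 + x + 1). Since Q(∛176) ⊂ R and ω ∉ R, we have ω ∉ Q(∛176), so x^2 + x + 1 remains irreducible over Q(∛176) and [Q(∛176, ω) : Q(∛176)] = 2. By the tower law, [Q(∛176, ω) : Q] = 3 · 2 = 6. (In fact Q(∛176, ω) is the splitting field of x^3 - 176 over Q.)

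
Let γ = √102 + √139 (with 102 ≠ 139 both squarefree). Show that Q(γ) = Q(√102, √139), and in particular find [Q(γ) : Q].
[Q(γ) : Q] = 4 (equivalently, Q(γ) = Q(√102, √139))

Obviously Q(γ) ⊆ Q(√102, √139), and [Q(√102, √139):Q] = 4 (since 102, 139 are distinct squarefree integers > 1 with 14178 not a perfect square). To show equality we compute the minimal polynomial of γ. From γ = √102 + √139: γ^2 = 102 + 2√(14178) + 139 = 241 + 2√(14178), so γ^2 - 241 = 2√(14178); squaring, (γ^2 - 241)^2 = 4·14178, i.e. γ^4 - 482γ^2 + 58081 - 56712 = 0, i.e. γ^4 - 482γ^2 + 1369 = 0. So γ is a root of x^4 - 482x^2 + 1369. This polynomial is irreducible over Q: it has no rational root (each ±√102 ± √139 is irrational), and any factorization into two quadratics over Q would force √(14178) ∈ Q (pairing opposite roots) or √102, √139 ∈ Q (other pairings), all impossible. Hence [Q(γ):Q] = 4 = [Q(√102, √139):Q], so Q(γ) = Q(√102, √139).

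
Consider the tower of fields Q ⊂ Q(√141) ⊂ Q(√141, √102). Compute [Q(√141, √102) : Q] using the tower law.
[Q(√141, √102) : Q] = 4

[Q(√141):Q] = 2 (min poly x^2 - 141, irreducible since 141 is squarefree > 1). For the top step, suppose √102 ∈ Q(√141), say √102 = c + d√141 with c, d ∈ Q. Squaring: 102 = c^2 + 141d^2 + 2cd√141. Since √141 ∉ Q this forces 2cd = 0. If d = 0 then √102 = c ∈ Q, contradicting 102 squarefree > 1. If c = 0 then 102 = 141d^2, so 141·102 = (141d)^2 is a perfect square in Q — but 141·102 = 14382 is not a perfect square (since 141 and 102 are distinct squarefree integers). Contradiction. Hence √102 ∉ Q(√141), so x^2 - 102 stays irreducible over Q(√141) and [Q(√141, √102) : Q(√141)] = 2. By the tower law, [Q(√141, √102) : Q] = 2 · 2 = 4.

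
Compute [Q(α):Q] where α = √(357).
[Q(α):Q] = 2

[Q(α):Q] equals the degree of the minimal polynomial of α. Here α^2 = 357 and x^2 - 357 is irreducible (d = 357 is squarefree, ≠ 1, hence not a square), so deg(m_α) = 2. Thus [Q(α):Q] = 2.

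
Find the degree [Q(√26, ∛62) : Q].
[Q(√26, ∛62) : Q] = 6

Let L = Q(√26, ∛62). Since Q(√26) ⊂ L and [Q(√26):Q] = 2, the tower law gives 2 | [L:Q]. Likewise Q(∛62) ⊂ L with [Q(∛62):Q] = 3 (because 62 is not a perfect cube), so 3 | [L:Q]. As gcd(2,3) = 1, [L:Q] is divisible by 6. Conversely L is generated over Q by √26 and ∛62, so [L:Q] ≤ 2·3 = 6. Therefore [Q(√26, ∛62) : Q] = 6.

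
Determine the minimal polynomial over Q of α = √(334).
m_α(x) = x^2 - 334

α satisfies α^2 - 334 = 0, so x^2 - 334 annihilates α. Since d = 334 is squarefree and ≠ 1, it is not a perfect square in Q, so x^2 - 334 has no rational root and is therefore irreducible over Q (a degree-2 polynomial over a field is irreducible iff it has no root). Hence m_α(x) = x^2 - 334.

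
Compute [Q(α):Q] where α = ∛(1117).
[Q(α):Q] = 3

The minimal polynomial of α is x^3 - 1117, irreducible over Q since 1117 is not a perfect cube (so x^3 - 1117 has no rational root). Hence [Q(α):Q] = deg(m_α) = 3.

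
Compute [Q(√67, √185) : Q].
[Q(√67, √185) : Q] = 4

[Q(√67):Q] = 2 (min poly x^2 - 67, irreducible since 67 is squarefree > 1). For the top step, suppose √185 ∈ Q(√67), say √185 = c + d√67 with c, d ∈ Q. Squaring: 185 = c^2 + 67d^2 + 2cd√67. Since √67 ∉ Q this forces 2cd = 0. If d = 0 then √185 = c ∈ Q, contradicting 185 squarefree > 1. If c = 0 then 185 = 67d^2, so 67·185 = (67d)^2 is a perfect square in Q — but 67·185 = 12395 is not a perfect square (since 67 and 185 are distinct squarefree integers). Contradiction. Hence √185 ∉ Q(√67), so x^2 - 185 stays irreducible over Q(√67) and [Q(√67, √185) : Q(√67)] = 2. By the tower law, [Q(√67, √185) : Q] = 2 · 2 = 4.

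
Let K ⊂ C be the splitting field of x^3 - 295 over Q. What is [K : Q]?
[K : Q] = 6

The roots of x^3 - 295 are ∛295, ω∛295, ω^2∛295 where ω = e^(2πi/3) is a primitive cube root of unity, so K = Q(∛295, ω). Now [Q(∛295):Q] = 3 (since 295 is not a perfect cube, x^3 - 295 is irreducible) and [Q(ω):Q] = 2. Both 2 and 3 divide [K:Q], and [K:Q] ≤ 3·2 = 6, so [K:Q] = 6. (Equivalently: Q(∛295) ⊂ R but ω ∉ R, so [K : Q(∛295)] = 2.)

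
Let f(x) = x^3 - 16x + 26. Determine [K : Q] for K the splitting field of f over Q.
[K : Q] = 6

By the rational root test, any rational root of the monic integer polynomial f(x) = x^3 - 16x + 26 must be an integer dividing the constant term 26, i.e. one of ±{1, 2, 13, 26}. Evaluating: f(1) = 11, f(-1) = 41, f(2) = 2, f(-2) = 50, f(13) = 2015, f(-13) = -1963, f(26) = 17186, f(-26) = -17134; none is 0, so f has no rational root and is therefore irreducible over Q (a cubic with no linear factor over a field is irreducible). For an irreducible cubic, the Galois group is A_3 or S_3 according as the discriminant disc(f) = -4a^3 - 27b^2 = -4·(-16)^3 - 27·(26)^2 = -1868 is or is not a square in Q. Here disc(f) = -1868 is not a perfect square in Q, so the Galois group of f over Q is not contained in A_3 and must be all of S_3. The splitting field has degree |S_3| = 6 over Q, so [K : Q] = 6.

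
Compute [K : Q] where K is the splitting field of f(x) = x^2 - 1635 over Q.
[K : Q] = 2

f(x) = x^2 - 1635 factors as (x - √1635)(x + √1635). The splitting field is K = Q(√1635). Since 1635 is squarefree and > 1, it is not a perfect square, so x^2 - 1635 is irreducible over Q and [Q(√1635) : Q] = 2. Hence [K : Q] = 2.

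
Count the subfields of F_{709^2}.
F_{709^2} has 2 subfields

The subfields of F_{p^n} are exactly the fields F_{p^d} for d | n (each is the fixed field of the unique index-d subgroup of Gal(F_{p^n}/F_p) ≅ Z/nZ). The divisors of n = 2 are {1, 2}, giving 2 subfields: F_{709^1}, F_{709^2}.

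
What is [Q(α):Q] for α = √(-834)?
[Q(α):Q] = 2

[Q(α):Q] equals the degree of the minimal polynomial of α. Here α^2 = -834 and x^2 + 834 is irreducible (d = -834 is squarefree, ≠ 1, hence not a square), so deg(m_α) = 2. Thus [Q(α):Q] = 2.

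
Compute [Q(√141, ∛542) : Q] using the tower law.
[Q(√141, ∛542) : Q] = 6

Let L = Q(√141, ∛542). Since Q(√141) ⊂ L and [Q(√141):Q] = 2, the tower law gives 2 | [L:Q]. Likewise Q(∛542) ⊂ L with [Q(∛542):Q] = 3 (because 542 is not a perfect cube), so 3 | [L:Q]. As gcd(2,3) = 1, [L:Q] is divisible by 6. Conversely L is generated over Q by √141 and ∛542, so [L:Q] ≤ 2·3 = 6. Therefore [Q(√141, ∛542) : Q] = 6.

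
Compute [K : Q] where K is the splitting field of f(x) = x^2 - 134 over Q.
[K : Q] = 2

f(x) = x^2 - 134 factors as (x - √134)(x + √134). The splitting field is K = Q(√134). Since 134 is squarefree and > 1, it is not a perfect square, so x^2 - 134 is irreducible over Q and [Q(√134) : Q] = 2. Hence [K : Q] = 2.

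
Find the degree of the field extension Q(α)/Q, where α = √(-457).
[Q(α):Q] = 2

[Q(α):Q] equals the degree of the minimal polynomial of α. Here α^2 = -457 and x^2 + 457 is irreducible (d = -457 is squarefree, ≠ 1, hence not a square), so deg(m_α) = 2. Thus [Q(α):Q] = 2.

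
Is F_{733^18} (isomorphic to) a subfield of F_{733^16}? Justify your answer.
No: F_{733^18} is not a subfield of F_{733^16}

F_{p^m} embeds in F_{p^n} iff m | n. Here 18 ∤ 16 (since 16 = 0·18 + 16 with remainder 16 ≠ 0), so F_{733^18} is not a subfield of F_{733^16}. Equivalently: if it were, the tower law would give 18 = [F_{733^18}:F_733] dividing [F_{733^16}:F_733] = 16, contradiction.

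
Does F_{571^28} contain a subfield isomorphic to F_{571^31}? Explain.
No: F_{571^31} is not a subfield of F_{571^28}

F_{p^m} embeds in F_{p^n} iff m | n. Here 31 ∤ 28 (since 28 = 0·31 + 28 with remainder 28 ≠ 0), so F_{571^31} is not a subfield of F_{571^28}. Equivalently: if it were, the tower law would give 31 = [F_{571^31}:F_571] dividing [F_{571^28}:F_571] = 28, contradiction.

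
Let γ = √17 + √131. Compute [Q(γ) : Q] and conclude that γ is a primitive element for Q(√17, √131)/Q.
[Q(γ) : Q] = 4 (equivalently, Q(γ) = Q(√17, √131))

Obviously Q(γ) ⊆ Q(√17, √131), and [Q(√17, √131):Q] = 4 (since 17, 131 are distinct squarefree integers > 1 with 2227 not a perfect square). To show equality we compute the minimal polynomial of γ. From γ = √17 + √131: γ^2 = 17 + 2√(2227) + 131 = 148 + 2√(2227), so γ^2 - 148 = 2√(2227); squaring, (γ^2 - 148)^2 = 4·2227, i.e. γ^4 - 296γ^2 + 21904 - 8908 = 0, i.e. γ^4 - 296γ^2 + 12996 = 0. So γ is a root of x^4 - 296x^2 + 12996. This polynomial is irreducible over Q: it has no rational root (each ±√17 ± √131 is irrational), and any factorization into two quadratics over Q would force √(2227) ∈ Q (pairing opposite roots) or √17, √131 ∈ Q (other pairings), all impossible. Hence [Q(γ):Q] = 4 = [Q(√17, √131):Q], so Q(γ) = Q(√17, √131).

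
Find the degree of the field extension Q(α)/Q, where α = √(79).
[Q(α):Q] = 2

[Q(α):Q] equals the degree of the minimal polynomial of α. Here α^2 = 79 and x^2 - 79 is irreducible (d = 79 is squarefree, ≠ 1, hence not a square), so deg(m_α) = 2. Thus [Q(α):Q] = 2.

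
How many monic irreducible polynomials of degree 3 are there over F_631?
There are 83746320 monic irreducible polynomials of degree 3 over F_631

Each element of F_{631^3} that lies in no proper subfield is a root of exactly one monic irreducible of degree 3 over F_631, and each such polynomial has 3 distinct roots in F_{631^3}. By Möbius inversion the count is N_631(3) = (1/3) Σ_{d|3} μ(3/d) · 631^d = (1/3)(μ(3)·631^1 + μ(1)·631^3) = 251238960/3 = 83746320.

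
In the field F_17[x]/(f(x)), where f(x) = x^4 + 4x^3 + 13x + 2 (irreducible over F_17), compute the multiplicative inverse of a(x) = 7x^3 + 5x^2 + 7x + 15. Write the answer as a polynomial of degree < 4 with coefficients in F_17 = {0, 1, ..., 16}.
a(x)^(-1) ≡ 3x^3 + 7x^2 + 16x + 15 (mod f(x))

Since f is irreducible over F_17, F_17[x]/(f) is a field and a(x) ≠ 0 has an inverse. Apply the extended Euclidean algorithm to f(x) and a(x) in F_17[x]: f(x) = (5x + 14)·a(x) + (14x^2 + 10x + 13);  a(x) = (9x)·(14x^2 + 10x + 13) + (9x + 15);  (14x^2 + 10x + 13) = (11x + 13)·(9x + 15) + (5). The last nonzero remainder is the constant 5 = gcd(f, a) in F_17. Back-substituting through the division chain expresses 5 = s(x)·a(x) + t(x)·f(x) with s(x) ≡ 15x^3 + x^2 + 12x + 7 (mod f), so (15x^3 + x^2 + 12x + 7)·a(x) ≡ 5 (mod f). Multiplying by 5^(-1) ≡ 7 in F_17 gives a(x)^(-1) ≡ 7·(15x^3 + x^2 + 12x + 7) ≡ 3x^3 + 7x^2 + 16x + 15 (mod f). Check: (7x^3 + 5x^2 + 7x + 15)·(3x^3 + 7x^2 + 16x + 15) = 4x^6 + 13x^5 + 15x^4 + 7x^3 + 3x^2 + 5x + 4 ≡ 1 (mod x^4 + 4x^3 + 13x + 2).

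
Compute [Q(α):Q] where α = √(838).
[Q(α):Q] = 2

[Q(α):Q] equals the degree of the minimal polynomial of α. Here α^2 = 838 and x^2 - 838 is irreducible (d = 838 is squarefree, ≠ 1, hence not a square), so deg(m_α) = 2. Thus [Q(α):Q] = 2.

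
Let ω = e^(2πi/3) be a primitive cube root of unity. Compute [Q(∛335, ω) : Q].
[Q(∛335, ω) : Q] = 6

[Q(∛335):Q] = 3 (min poly x^3 - 335, irreducible since 335 is not a perfect cube). [Q(ω):Q] = 2 (min poly x^2 + x + 1). Since Q(∛335) ⊂ R and ω ∉ R, we have ω ∉ Q(∛335), so x^2 + x + 1 remains irreducible over Q(∛335) and [Q(∛335, ω) : Q(∛335)] = 2. By the tower law, [Q(∛335, ω) : Q] = 3 · 2 = 6. (In fact Q(∛335, ω) is the splitting field of x^3 - 335 over Q.)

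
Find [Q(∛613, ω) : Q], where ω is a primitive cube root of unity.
[Q(∛613, ω) : Q] = 6

[Q(∛613):Q] = 3 (min poly x^3 - 613, irreducible since 613 is not a perfect cube). [Q(ω):Q] = 2 (min poly x^2 + x + 1). Since Q(∛613) ⊂ R and ω ∉ R, we have ω ∉ Q(∛613), so x^2 + x + 1 remains irreducible over Q(∛613) and [Q(∛613, ω) : Q(∛613)] = 2. By the tower law, [Q(∛613, ω) : Q] = 3 · 2 = 6. (In fact Q(∛613, ω) is the splitting field of x^3 - 613 over Q.)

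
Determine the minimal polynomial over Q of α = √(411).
m_α(x) = x^2 - 411

α satisfies α^2 - 411 = 0, so x^2 - 411 annihilates α. Since d = 411 is squarefree and ≠ 1, it is not a perfect square in Q, so x^2 - 411 has no rational root and is therefore irreducible over Q (a degree-2 polynomial over a field is irreducible iff it has no root). Hence m_α(x) = x^2 - 411.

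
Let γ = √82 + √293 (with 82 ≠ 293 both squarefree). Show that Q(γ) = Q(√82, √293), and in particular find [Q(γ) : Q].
[Q(γ) : Q] = 4 (equivalently, Q(γ) = Q(√82, √293))

Obviously Q(γ) ⊆ Q(√82, √293), and [Q(√82, √293):Q] = 4 (since 82, 293 are distinct squarefree integers > 1 with 24026 not a perfect square). To show equality we compute the minimal polynomial of γ. From γ = √82 + √293: γ^2 = 82 + 2√(24026) + 293 = 375 + 2√(24026), so γ^2 - 375 = 2√(24026); squaring, (γ^2 - 375)^2 = 4·24026, i.e. γ^4 - 750γ^2 + 140625 - 96104 = 0, i.e. γ^4 - 750γ^2 + 44521 = 0. So γ is a root of x^4 - 750x^2 + 44521. This polynomial is irreducible over Q: it has no rational root (each ±√82 ± √293 is irrational), and any factorization into two quadratics over Q would force √(24026) ∈ Q (pairing opposite roots) or √82, √293 ∈ Q (other pairings), all impossible. Hence [Q(γ):Q] = 4 = [Q(√82, √293):Q], so Q(γ) = Q(√82, √293).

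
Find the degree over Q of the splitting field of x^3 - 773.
[K : Q] = 6

The roots of x^3 - 773 are ∛773, ω∛773, ω^2∛773 where ω = e^(2πi/3) is a primitive cube root of unity, so K = Q(∛773, ω). Now [Q(∛773):Q] = 3 (since 773 is not a perfect cube, x^3 - 773 is irreducible) and [Q(ω):Q] = 2. Both 2 and 3 divide [K:Q], and [K:Q] ≤ 3·2 = 6, so [K:Q] = 6. (Equivalently: Q(∛773) ⊂ R but ω ∉ R, so [K : Q(∛773)] = 2.)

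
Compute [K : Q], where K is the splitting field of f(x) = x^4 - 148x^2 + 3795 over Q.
[K : Q] = 4

Solving the quadratic in x^2: x^2 = (148 ± √(148^2 - 4·3795))/2 = (148 ± √6724)/2 = (148 ± 82)/2, giving x^2 = 115 or x^2 = 33. So f(x) = (x^2 - 115)(x^2 - 33) and the roots of f are ±√115, ±√33. Hence the splitting field is K = Q(√115, √33). Since 115 and 33 are distinct squarefree integers > 1, their product 3795 is not a perfect square, so √33 ∉ Q(√115). By the tower law [K:Q] = [Q(√115,√33):Q(√115)] · [Q(√115):Q] = 2 · 2 = 4.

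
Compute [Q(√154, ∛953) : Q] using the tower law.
[Q(√154, ∛953) : Q] = 6

Let L = Q(√154, ∛953). Since Q(√154) ⊂ L and [Q(√154):Q] = 2, the tower law gives 2 | [L:Q]. Likewise Q(∛953) ⊂ L with [Q(∛953):Q] = 3 (because 953 is not a perfect cube), so 3 | [L:Q]. As gcd(2,3) = 1, [L:Q] is divisible by 6. Conversely L is generated over Q by √154 and ∛953, so [L:Q] ≤ 2·3 = 6. Therefore [Q(√154, ∛953) : Q] = 6.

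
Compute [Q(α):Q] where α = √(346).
[Q(α):Q] = 2

[Q(α):Q] equals the degree of the minimal polynomial of α. Here α^2 = 346 and x^2 - 346 is irreducible (d = 346 is squarefree, ≠ 1, hence not a square), so deg(m_α) = 2. Thus [Q(α):Q] = 2.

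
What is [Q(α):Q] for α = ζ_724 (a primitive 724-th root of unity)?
[Q(α):Q] = 360

The minimal polynomial of ζ_724 over Q is the 724-th cyclotomic polynomial Φ_724(x), which is irreducible over Q and has degree φ(724) = 360. Hence [Q(α):Q] = φ(724) = 360.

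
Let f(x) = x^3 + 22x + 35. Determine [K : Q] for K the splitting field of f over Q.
[K : Q] = 6

By the rational root test, any rational root of the monic integer polynomial f(x) = x^3 + 22x + 35 must be an integer dividing the constant term 35, i.e. one of ±{1, 5, 7, 35}. Evaluating: f(1) = 58, f(-1) = 12, f(5) = 270, f(-5) = -200, f(7) = 532, f(-7) = -462, f(35) = 43680, f(-35) = -43610; none is 0, so f has no rational root and is therefore irreducible over Q (a cubic with no linear factor over a field is irreducible). For an irreducible cubic, the Galois group is A_3 or S_3 according as the discriminant disc(f) = -4a^3 - 27b^2 = -4·(22)^3 - 27·(35)^2 = -75667 is or is not a square in Q. Here disc(f) = -75667 is not a perfect square in Q, so the Galois group of f over Q is not contained in A_3 and must be all of S_3. The splitting field has degree |S_3| = 6 over Q, so [K : Q] = 6.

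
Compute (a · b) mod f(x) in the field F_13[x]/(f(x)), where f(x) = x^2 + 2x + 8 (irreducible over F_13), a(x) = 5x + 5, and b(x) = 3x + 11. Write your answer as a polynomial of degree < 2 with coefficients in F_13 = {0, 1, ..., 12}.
a · b ≡ x (mod f(x))

Multiply in F_13[x]: a(x)·b(x) = (5x + 5)·(3x + 11) = 2x^2 + 5x + 3. This has degree ≥ 2, so divide by f(x) over F_13: 2x^2 + 5x + 3 = (2)·(x^2 + 2x + 8) + (x). Hence a·b ≡ x (mod f). (F_13[x]/(f) is a field with 13^2 = 169 elements since f is irreducible of degree 2.)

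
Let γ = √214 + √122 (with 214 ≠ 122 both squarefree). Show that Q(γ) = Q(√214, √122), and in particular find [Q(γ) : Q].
[Q(γ) : Q] = 4 (equivalently, Q(γ) = Q(√214, √122))

Obviously Q(γ) ⊆ Q(√214, √122), and [Q(√214, √122):Q] = 4 (since 214, 122 are distinct squarefree integers > 1 with 26108 not a perfect square). To show equality we compute the minimal polynomial of γ. From γ = √214 + √122: γ^2 = 214 + 2√(26108) + 122 = 336 + 2√(26108), so γ^2 - 336 = 2√(26108); squaring, (γ^2 - 336)^2 = 4·26108, i.e. γ^4 - 672γ^2 + 112896 - 104432 = 0, i.e. γ^4 - 672γ^2 + 8464 = 0. So γ is a root of x^4 - 672x^2 + 8464. This polynomial is irreducible over Q: it has no rational root (each ±√214 ± √122 is irrational), and any factorization into two quadratics over Q would force √(26108) ∈ Q (pairing opposite roots) or √214, √122 ∈ Q (other pairings), all impossible. Hence [Q(γ):Q] = 4 = [Q(√214, √122):Q], so Q(γ) = Q(√214, √122).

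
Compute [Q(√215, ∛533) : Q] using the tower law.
[Q(√215, ∛533) : Q] = 6

Let L = Q(√215, ∛533). Since Q(√215) ⊂ L and [Q(√215):Q] = 2, the tower law gives 2 | [L:Q]. Likewise Q(∛533) ⊂ L with [Q(∛533):Q] = 3 (because 533 is not a perfect cube), so 3 | [L:Q]. As gcd(2,3) = 1, [L:Q] is divisible by 6. Conversely L is generated over Q by √215 and ∛533, so [L:Q] ≤ 2·3 = 6. Therefore [Q(√215, ∛533) : Q] = 6.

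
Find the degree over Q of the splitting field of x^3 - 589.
[K : Q] = 6

The roots of x^3 - 589 are ∛589, ω∛589, ω^2∛589 where ω = e^(2πi/3) is a primitive cube root of unity, so K = Q(∛589, ω). Now [Q(∛589):Q] = 3 (since 589 is not a perfect cube, x^3 - 589 is irreducible) and [Q(ω):Q] = 2. Both 2 and 3 divide [K:Q], and [K:Q] ≤ 3·2 = 6, so [K:Q] = 6. (Equivalently: Q(∛589) ⊂ R but ω ∉ R, so [K : Q(∛589)] = 2.)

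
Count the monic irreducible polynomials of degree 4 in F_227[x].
There are 663796578 monic irreducible polynomials of degree 4 over F_227

Each element of F_{227^4} that lies in no proper subfield is a root of exactly one monic irreducible of degree 4 over F_227, and each such polynomial has 4 distinct roots in F_{227^4}. By Möbius inversion the count is N_227(4) = (1/4) Σ_{d|4} μ(4/d) · 227^d = (1/4)(μ(4)·227^1 + μ(2)·227^2 + μ(1)·227^4) = 2655186312/4 = 663796578.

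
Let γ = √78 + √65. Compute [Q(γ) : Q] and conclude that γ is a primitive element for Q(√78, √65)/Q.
[Q(γ) : Q] = 4 (equivalently, Q(γ) = Q(√78, √65))

Obviously Q(γ) ⊆ Q(√78, √65), and [Q(√78, √65):Q] = 4 (since 78, 65 are distinct squarefree integers > 1 with 5070 not a perfect square). To show equality we compute the minimal polynomial of γ. From γ = √78 + √65: γ^2 = 78 + 2√(5070) + 65 = 143 + 2√(5070), so γ^2 - 143 = 2√(5070); squaring, (γ^2 - 143)^2 = 4·5070, i.e. γ^4 - 286γ^2 + 20449 - 20280 = 0, i.e. γ^4 - 286γ^2 + 169 = 0. So γ is a root of x^4 - 286x^2 + 169. This polynomial is irreducible over Q: it has no rational root (each ±√78 ± √65 is irrational), and any factorization into two quadratics over Q would force √(5070) ∈ Q (pairing opposite roots) or √78, √65 ∈ Q (other pairings), all impossible. Hence [Q(γ):Q] = 4 = [Q(√78, √65):Q], so Q(γ) = Q(√78, √65).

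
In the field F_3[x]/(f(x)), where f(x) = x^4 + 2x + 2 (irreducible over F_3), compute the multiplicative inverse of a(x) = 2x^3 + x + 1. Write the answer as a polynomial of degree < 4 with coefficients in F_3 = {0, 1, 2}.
a(x)^(-1) ≡ x^2 + 1 (mod f(x))

Since f is irreducible over F_3, F_3[x]/(f) is a field and a(x) ≠ 0 has an inverse. Apply the extended Euclidean algorithm to f(x) and a(x) in F_3[x]: f(x) = (2x)·a(x) + (x^2 + 2);  a(x) = (2x)·(x^2 + 2) + (1). The last nonzero remainder is the constant 1 = gcd(f, a) in F_3. Back-substituting through the division chain expresses 1 = s(x)·a(x) + t(x)·f(x) with s(x) ≡ x^2 + 1 (mod f), so a(x)^(-1) ≡ s(x) = x^2 + 1 (mod f). Check: (2x^3 + x + 1)·(x^2 + 1) = 2x^5 + x^2 + x + 1 ≡ 1 (mod x^4 + 2x + 2).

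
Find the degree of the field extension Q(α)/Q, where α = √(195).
[Q(α):Q] = 2

[Q(α):Q] equals the degree of the minimal polynomial of α. Here α^2 = 195 and x^2 - 195 is irreducible (d = 195 is squarefree, ≠ 1, hence not a square), so deg(m_α) = 2. Thus [Q(α):Q] = 2.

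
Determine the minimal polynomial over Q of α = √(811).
m_α(x) = x^2 - 811

α satisfies α^2 - 811 = 0, so x^2 - 811 annihilates α. Since d = 811 is squarefree and ≠ 1, it is not a perfect square in Q, so x^2 - 811 has no rational root and is therefore irreducible over Q (a degree-2 polynomial over a field is irreducible iff it has no root). Hence m_α(x) = x^2 - 811.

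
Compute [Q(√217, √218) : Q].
[Q(√217, √218) : Q] = 4

[Q(√217):Q] = 2 (min poly x^2 - 217, irreducible since 217 is squarefree > 1). For the top step, suppose √218 ∈ Q(√217), say √218 = c + d√217 with c, d ∈ Q. Squaring: 218 = c^2 + 217d^2 + 2cd√217. Since √217 ∉ Q this forces 2cd = 0. If d = 0 then √218 = c ∈ Q, contradicting 218 squarefree > 1. If c = 0 then 218 = 217d^2, so 217·218 = (217d)^2 is a perfect square in Q — but 217·218 = 47306 is not a perfect square (since 217 and 218 are distinct squarefree integers). Contradiction. Hence √218 ∉ Q(√217), so x^2 - 218 stays irreducible over Q(√217) and [Q(√217, √218) : Q(√217)] = 2. By the tower law, [Q(√217, √218) : Q] = 2 · 2 = 4.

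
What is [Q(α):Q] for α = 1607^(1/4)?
[Q(α):Q] = 4

α is a root of x^4 - 1607. By Eisenstein's criterion at the prime p = 1607 (which divides the constant term 1607 but p^2 = 2582449 does not, since 1607 is squarefree), x^4 - 1607 is irreducible over Q. Hence [Q(α):Q] = 4.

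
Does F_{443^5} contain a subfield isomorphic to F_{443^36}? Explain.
No: F_{443^36} is not a subfield of F_{443^5}

F_{p^m} embeds in F_{p^n} iff m | n. Here 36 ∤ 5 (since 5 = 0·36 + 5 with remainder 5 ≠ 0), so F_{443^36} is not a subfield of F_{443^5}. Equivalently: if it were, the tower law would give 36 = [F_{443^36}:F_443] dividing [F_{443^5}:F_443] = 5, contradiction.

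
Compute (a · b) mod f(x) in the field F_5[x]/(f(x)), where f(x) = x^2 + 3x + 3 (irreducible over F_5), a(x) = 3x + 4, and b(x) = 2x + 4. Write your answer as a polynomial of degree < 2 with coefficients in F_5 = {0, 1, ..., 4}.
a · b ≡ 2x + 3 (mod f(x))

Multiply in F_5[x]: a(x)·b(x) = (3x + 4)·(2x + 4) = x^2 + 1. This has degree ≥ 2, so divide by f(x) over F_5: x^2 + 1 = (1)·(x^2 + 3x + 3) + (2x + 3). Hence a·b ≡ 2x + 3 (mod f). (F_5[x]/(f) is a field with 5^2 = 25 elements since f is irreducible of degree 2.)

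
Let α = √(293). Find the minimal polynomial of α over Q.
m_α(x) = x^2 - 293

α satisfies α^2 - 293 = 0, so x^2 - 293 annihilates α. Since d = 293 is squarefree and ≠ 1, it is not a perfect square in Q, so x^2 - 293 has no rational root and is therefore irreducible over Q (a degree-2 polynomial over a field is irreducible iff it has no root). Hence m_α(x) = x^2 - 293.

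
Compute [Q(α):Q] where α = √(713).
[Q(α):Q] = 2

[Q(α):Q] equals the degree of the minimal polynomial of α. Here α^2 = 713 and x^2 - 713 is irreducible (d = 713 is squarefree, ≠ 1, hence not a square), so deg(m_α) = 2. Thus [Q(α):Q] = 2.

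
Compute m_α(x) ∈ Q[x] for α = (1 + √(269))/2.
m_α(x) = x^2 - x - 67

From 2α - 1 = √(269), squaring gives (2α - 1)^2 = 269, i.e. 4α^2 - 4α + 1 = 269, so α^2 - α + (1 - 269)/4 = 0. Since 269 ≡ 1 (mod 4), (1 - 269)/4 = -67 ∈ Z. The polynomial x^2 - x - 67 has discriminant 1 - 4·(-67) = 269, which is not a perfect square in Q (d = 269 is squarefree and ≠ 1), so x^2 - x - 67 is irreducible over Q. It is the minimal polynomial of α.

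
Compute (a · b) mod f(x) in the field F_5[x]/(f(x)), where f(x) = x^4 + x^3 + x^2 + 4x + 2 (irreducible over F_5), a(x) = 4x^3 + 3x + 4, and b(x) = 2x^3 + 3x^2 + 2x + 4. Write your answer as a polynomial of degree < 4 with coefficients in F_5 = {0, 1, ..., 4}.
a · b ≡ 4x^2 + 4x + 2 (mod f(x))

Multiply in F_5[x]: a(x)·b(x) = (4x^3 + 3x + 4)·(2x^3 + 3x^2 + 2x + 4) = 3x^6 + 2x^5 + 4x^4 + 3x^3 + 3x^2 + 1. This has degree ≥ 4, so divide by f(x) over F_5: 3x^6 + 2x^5 + 4x^4 + 3x^3 + 3x^2 + 1 = (3x^2 + 4x + 2)·(x^4 + x^3 + x^2 + 4x + 2) + (4x^2 + 4x + 2). Hence a·b ≡ 4x^2 + 4x + 2 (mod f). (F_5[x]/(f) is a field with 5^4 = 625 elements since f is irreducible of degree 4.)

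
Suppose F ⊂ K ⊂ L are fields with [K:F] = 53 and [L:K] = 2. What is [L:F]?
[L:F] = 106

The tower law says that for any tower of field extensions F ⊂ K ⊂ L with finite degrees, [L:F] = [L:K] · [K:F]. Here this gives [L:F] = 2 · 53 = 106.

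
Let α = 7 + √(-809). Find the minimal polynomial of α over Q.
m_α(x) = x^2 - 14x + 858

From α - 7 = √(-809), squaring gives (α - 7)^2 = -809, i.e. α^2 - 14α + 49 = -809, so α^2 - 14α + 858 = 0. The discriminant of x^2 - 14x + 858 is (-14)^2 - 4·(858) = 196 - 3432 = -3236, and 4·(-809) is not a perfect square in Q since -809 is squarefree and ≠ 1. Hence x^2 - 14x + 858 is irreducible over Q and is the minimal polynomial of α.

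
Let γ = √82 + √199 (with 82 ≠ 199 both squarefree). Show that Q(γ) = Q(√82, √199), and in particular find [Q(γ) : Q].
[Q(γ) : Q] = 4 (equivalently, Q(γ) = Q(√82, √199))

Obviously Q(γ) ⊆ Q(√82, √199), and [Q(√82, √199):Q] = 4 (since 82, 199 are distinct squarefree integers > 1 with 16318 not a perfect square). To show equality we compute the minimal polynomial of γ. From γ = √82 + √199: γ^2 = 82 + 2√(16318) + 199 = 281 + 2√(16318), so γ^2 - 281 = 2√(16318); squaring, (γ^2 - 281)^2 = 4·16318, i.e. γ^4 - 562γ^2 + 78961 - 65272 = 0, i.e. γ^4 - 562γ^2 + 13689 = 0. So γ is a root of x^4 - 562x^2 + 13689. This polynomial is irreducible over Q: it has no rational root (each ±√82 ± √199 is irrational), and any factorization into two quadratics over Q would force √(16318) ∈ Q (pairing opposite roots) or √82, √199 ∈ Q (other pairings), all impossible. Hence [Q(γ):Q] = 4 = [Q(√82, √199):Q], so Q(γ) = Q(√82, √199).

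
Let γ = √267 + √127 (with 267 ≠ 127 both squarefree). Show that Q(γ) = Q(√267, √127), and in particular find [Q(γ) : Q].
[Q(γ) : Q] = 4 (equivalently, Q(γ) = Q(√267, √127))

Obviously Q(γ) ⊆ Q(√267, √127), and [Q(√267, √127):Q] = 4 (since 267, 127 are distinct squarefree integers > 1 with 33909 not a perfect square). To show equality we compute the minimal polynomial of γ. From γ = √267 + √127: γ^2 = 267 + 2√(33909) + 127 = 394 + 2√(33909), so γ^2 - 394 = 2√(33909); squaring, (γ^2 - 394)^2 = 4·33909, i.e. γ^4 - 788γ^2 + 155236 - 135636 = 0, i.e. γ^4 - 788γ^2 + 19600 = 0. So γ is a root of x^4 - 788x^2 + 19600. This polynomial is irreducible over Q: it has no rational root (each ±√267 ± √127 is irrational), and any factorization into two quadratics over Q would force √(33909) ∈ Q (pairing opposite roots) or √267, √127 ∈ Q (other pairings), all impossible. Hence [Q(γ):Q] = 4 = [Q(√267, √127):Q], so Q(γ) = Q(√267, √127).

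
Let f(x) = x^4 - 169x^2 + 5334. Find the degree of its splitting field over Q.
[K : Q] = 4

Solving the quadratic in x^2: x^2 = (169 ± √(169^2 - 4·5334))/2 = (169 ± √7225)/2 = (169 ± 85)/2, giving x^2 = 42 or x^2 = 127. So f(x) = (x^2 - 42)(x^2 - 127) and the roots of f are ±√42, ±√127. Hence the splitting field is K = Q(√42, √127). Since 42 and 127 are distinct squarefree integers > 1, their product 5334 is not a perfect square, so √127 ∉ Q(√42). By the tower law [K:Q] = [Q(√42,√127):Q(√42)] · [Q(√42):Q] = 2 · 2 = 4.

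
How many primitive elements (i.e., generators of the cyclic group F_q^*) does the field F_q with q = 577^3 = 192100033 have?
There are φ(192100032) = 60652800 primitive elements

F_q^* is cyclic of order q - 1 = 192100032. A cyclic group of order m has exactly φ(m) generators. Here m = 192100032 = 2^6 · 3^3 · 19 · 5851, so the number of primitive elements is φ(192100032) = 60652800.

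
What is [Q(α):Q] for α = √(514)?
[Q(α):Q] = 2

[Q(α):Q] equals the degree of the minimal polynomial of α. Here α^2 = 514 and x^2 - 514 is irreducible (d = 514 is squarefree, ≠ 1, hence not a square), so deg(m_α) = 2. Thus [Q(α):Q] = 2.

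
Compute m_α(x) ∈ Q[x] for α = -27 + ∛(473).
m_α(x) = x^3 + 81x^2 + 2187x + 19210

Set β = α + 27 = ∛(473), so β^3 = 473. Then (α + 27)^3 - 473 = 0, i.e. α is a root of g(x) = (x + 27)^3 - 473 = x^3 + 81x^2 + 2187x + 19210. Since g(x) = h(x + 27) where h(x) = x^3 - 473, and h is irreducible over Q (because 473 is not a perfect cube, so h has no rational root, and a monic cubic with no rational root is irreducible), g is also irreducible (irreducibility is preserved under the substitution x → x + 27). Hence m_α(x) = x^3 + 81x^2 + 2187x + 19210.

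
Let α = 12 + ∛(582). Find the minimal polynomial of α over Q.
m_α(x) = x^3 - 36x^2 + 432x - 2310

Set β = α - 12 = ∛(582), so β^3 = 582. Then (α - 12)^3 - 582 = 0, i.e. α is a root of g(x) = (x - 12)^3 - 582 = x^3 - 36x^2 + 432x - 2310. Since g(x) = h(x - 12) where h(x) = x^3 - 582, and h is irreducible over Q (because 582 is not a perfect cube, so h has no rational root, and a monic cubic with no rational root is irreducible), g is also irreducible (irreducibility is preserved under the substitution x → x - 12). Hence m_α(x) = x^3 - 36x^2 + 432x - 2310.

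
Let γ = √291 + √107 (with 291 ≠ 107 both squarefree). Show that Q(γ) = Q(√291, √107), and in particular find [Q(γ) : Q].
[Q(γ) : Q] = 4 (equivalently, Q(γ) = Q(√291, √107))

Obviously Q(γ) ⊆ Q(√291, √107), and [Q(√291, √107):Q] = 4 (since 291, 107 are distinct squarefree integers > 1 with 31137 not a perfect square). To show equality we compute the minimal polynomial of γ. From γ = √291 + √107: γ^2 = 291 + 2√(31137) + 107 = 398 + 2√(31137), so γ^2 - 398 = 2√(31137); squaring, (γ^2 - 398)^2 = 4·31137, i.e. γ^4 - 796γ^2 + 158404 - 124548 = 0, i.e. γ^4 - 796γ^2 + 33856 = 0. So γ is a root of x^4 - 796x^2 + 33856. This polynomial is irreducible over Q: it has no rational root (each ±√291 ± √107 is irrational), and any factorization into two quadratics over Q would force √(31137) ∈ Q (pairing opposite roots) or √291, √107 ∈ Q (other pairings), all impossible. Hence [Q(γ):Q] = 4 = [Q(√291, √107):Q], so Q(γ) = Q(√291, √107).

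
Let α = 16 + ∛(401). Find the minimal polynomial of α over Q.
m_α(x) = x^3 - 48x^2 + 768x - 4497

Set β = α - 16 = ∛(401), so β^3 = 401. Then (α - 16)^3 - 401 = 0, i.e. α is a root of g(x) = (x - 16)^3 - 401 = x^3 - 48x^2 + 768x - 4497. Since g(x) = h(x - 16) where h(x) = x^3 - 401, and h is irreducible over Q (because 401 is not a perfect cube, so h has no rational root, and a monic cubic with no rational root is irreducible), g is also irreducible (irreducibility is preserved under the substitution x → x - 16). Hence m_α(x) = x^3 - 48x^2 + 768x - 4497.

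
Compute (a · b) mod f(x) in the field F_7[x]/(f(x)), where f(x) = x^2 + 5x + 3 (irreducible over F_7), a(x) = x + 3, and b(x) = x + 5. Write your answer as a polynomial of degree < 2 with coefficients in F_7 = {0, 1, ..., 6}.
a · b ≡ 3x + 5 (mod f(x))

Multiply in F_7[x]: a(x)·b(x) = (x + 3)·(x + 5) = x^2 + x + 1. This has degree ≥ 2, so divide by f(x) over F_7: x^2 + x + 1 = (1)·(x^2 + 5x + 3) + (3x + 5). Hence a·b ≡ 3x + 5 (mod f). (F_7[x]/(f) is a field with 7^2 = 49 elements since f is irreducible of degree 2.)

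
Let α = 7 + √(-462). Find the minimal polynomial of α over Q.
m_α(x) = x^2 - 14x + 511

From α - 7 = √(-462), squaring gives (α - 7)^2 = -462, i.e. α^2 - 14α + 49 = -462, so α^2 - 14α + 511 = 0. The discriminant of x^2 - 14x + 511 is (-14)^2 - 4·(511) = 196 - 2044 = -1848, and 4·(-462) is not a perfect square in Q since -462 is squarefree and ≠ 1. Hence x^2 - 14x + 511 is irreducible over Q and is the minimal polynomial of α.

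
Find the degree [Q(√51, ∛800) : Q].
[Q(√51, ∛800) : Q] = 6

Let L = Q(√51, ∛800). Since Q(√51) ⊂ L and [Q(√51):Q] = 2, the tower law gives 2 | [L:Q]. Likewise Q(∛800) ⊂ L with [Q(∛800):Q] = 3 (because 800 is not a perfect cube), so 3 | [L:Q]. As gcd(2,3) = 1, [L:Q] is divisible by 6. Conversely L is generated over Q by √51 and ∛800, so [L:Q] ≤ 2·3 = 6. Therefore [Q(√51, ∛800) : Q] = 6.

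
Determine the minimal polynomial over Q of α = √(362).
m_α(x) = x^2 - 362

α satisfies α^2 - 362 = 0, so x^2 - 362 annihilates α. Since d = 362 is squarefree and ≠ 1, it is not a perfect square in Q, so x^2 - 362 has no rational root and is therefore irreducible over Q (a degree-2 polynomial over a field is irreducible iff it has no root). Hence m_α(x) = x^2 - 362.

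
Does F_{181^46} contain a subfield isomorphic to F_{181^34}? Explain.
No: F_{181^34} is not a subfield of F_{181^46}

F_{p^m} embeds in F_{p^n} iff m | n. Here 34 ∤ 46 (since 46 = 1·34 + 12 with remainder 12 ≠ 0), so F_{181^34} is not a subfield of F_{181^46}. Equivalently: if it were, the tower law would give 34 = [F_{181^34}:F_181] dividing [F_{181^46}:F_181] = 46, contradiction.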